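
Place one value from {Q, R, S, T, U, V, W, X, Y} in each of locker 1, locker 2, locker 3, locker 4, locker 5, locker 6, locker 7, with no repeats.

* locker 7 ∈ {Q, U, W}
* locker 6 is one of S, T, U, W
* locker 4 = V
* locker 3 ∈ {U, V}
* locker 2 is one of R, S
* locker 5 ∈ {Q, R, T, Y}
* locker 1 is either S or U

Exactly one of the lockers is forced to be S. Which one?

locker 1

locker 4's domain is down to {V}, so locker 4 = V. Strike V from locker 3.
locker 3 must be U (only option left). Remove U from locker 1, locker 6, locker 7.
So S goes to locker 1.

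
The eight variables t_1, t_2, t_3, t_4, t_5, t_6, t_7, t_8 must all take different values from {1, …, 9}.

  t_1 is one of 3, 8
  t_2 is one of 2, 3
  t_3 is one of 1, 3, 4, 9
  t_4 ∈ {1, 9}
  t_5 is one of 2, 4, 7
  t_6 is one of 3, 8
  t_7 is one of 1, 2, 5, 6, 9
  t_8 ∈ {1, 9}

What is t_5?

The 2 variables t_1 and t_6 are confined to {3, 8}, which locks those values in; drop them from t_2, t_3.
That leaves t_2 = 2. So t_5, t_7 can't be 2.
t_4 and t_8 share exactly the 2 values {1, 9}; by pigeonhole those values go to them, so strike 1, 9 from t_3, t_7.
t_3 must be 4 (only option left). Remove 4 from t_5.
So t_5 = 7.

7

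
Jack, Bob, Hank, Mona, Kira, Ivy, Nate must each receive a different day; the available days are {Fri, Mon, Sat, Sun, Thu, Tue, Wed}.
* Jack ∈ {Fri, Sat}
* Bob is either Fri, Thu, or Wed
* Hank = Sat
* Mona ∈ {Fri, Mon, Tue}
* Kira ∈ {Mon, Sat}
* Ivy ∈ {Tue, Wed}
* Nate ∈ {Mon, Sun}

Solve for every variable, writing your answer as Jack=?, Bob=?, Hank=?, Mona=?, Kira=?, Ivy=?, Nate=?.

Hank has just one choice, so Hank = Sat. Remove Sat from Jack, Kira.
That leaves Kira = Mon. Strike Mon from Mona, Nate.
Nate's domain is down to {Sun}, so Nate = Sun.
That leaves Jack = Fri. Remove Fri from Bob, Mona.
That leaves Mona = Tue. Remove Tue from Ivy.
Ivy has just one choice, so Ivy = Wed. Remove Wed from Bob.
That leaves Bob = Thu.

Jack=Fri, Bob=Thu, Hank=Sat, Mona=Tue, Kira=Mon, Ivy=Wed, Nate=Sun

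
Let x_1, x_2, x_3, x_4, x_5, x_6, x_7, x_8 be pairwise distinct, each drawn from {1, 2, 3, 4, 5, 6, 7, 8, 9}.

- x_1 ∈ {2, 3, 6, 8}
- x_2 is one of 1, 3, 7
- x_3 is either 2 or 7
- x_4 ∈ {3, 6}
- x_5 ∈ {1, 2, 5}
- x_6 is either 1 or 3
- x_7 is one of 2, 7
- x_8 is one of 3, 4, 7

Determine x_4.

The 8 variables together cover exactly {1, 2, 3, 4, 5, 6, 7, 8} — 8 values for 8 variables — and 4 appears only in x_8's list, so x_8 = 4.
The 7 still-open variables draw from only 7 values {1, 2, 3, 5, 6, 7, 8}, so each is used; only x_5 can be 5, hence x_5 = 5.
The 6 still-open variables draw from only 6 values {1, 2, 3, 6, 7, 8}, so each is used; only x_1 can be 8, hence x_1 = 8.
Among the 5 still-open variables, 6 fits only x_4 (and all 5 values in {1, 2, 3, 6, 7} must be used), so x_4 = 6.

6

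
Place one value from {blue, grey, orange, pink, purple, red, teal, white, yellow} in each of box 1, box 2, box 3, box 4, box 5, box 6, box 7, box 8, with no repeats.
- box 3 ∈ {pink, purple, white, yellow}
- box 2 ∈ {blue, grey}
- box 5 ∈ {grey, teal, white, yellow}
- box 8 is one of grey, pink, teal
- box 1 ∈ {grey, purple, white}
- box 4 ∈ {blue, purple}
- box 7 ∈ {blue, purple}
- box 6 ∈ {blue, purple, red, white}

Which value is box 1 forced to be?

Among the 8 variables, red fits only box 6 (and all 8 values in {blue, grey, pink, purple, red, teal, white, yellow} must be used), so box 6 = red.
box 4 and box 7 between them cover only {blue, purple} — a naked pair. Remove those values from box 1, box 2, box 3.
That leaves box 2 = grey. Strike grey from box 1, box 5, box 8.
So box 1 = white.

white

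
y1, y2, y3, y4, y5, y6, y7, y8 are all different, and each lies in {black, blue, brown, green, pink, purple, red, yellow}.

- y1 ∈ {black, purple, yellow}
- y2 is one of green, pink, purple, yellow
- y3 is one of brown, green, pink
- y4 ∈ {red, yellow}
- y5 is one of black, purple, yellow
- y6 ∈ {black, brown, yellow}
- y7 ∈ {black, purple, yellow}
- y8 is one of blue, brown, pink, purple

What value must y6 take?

The 8 variables draw from only 8 values {black, blue, brown, green, pink, purple, red, yellow}, so each is used; only y8 can be blue, hence y8 = blue.
The 7 still-open variables draw from only 7 values {black, brown, green, pink, purple, red, yellow}, so each is used; only y4 can be red, hence y4 = red.
The 3 variables y1, y5, y7 are confined to {black, purple, yellow}, which locks those values in; drop them from y2, y6.
So y6 = brown.

brown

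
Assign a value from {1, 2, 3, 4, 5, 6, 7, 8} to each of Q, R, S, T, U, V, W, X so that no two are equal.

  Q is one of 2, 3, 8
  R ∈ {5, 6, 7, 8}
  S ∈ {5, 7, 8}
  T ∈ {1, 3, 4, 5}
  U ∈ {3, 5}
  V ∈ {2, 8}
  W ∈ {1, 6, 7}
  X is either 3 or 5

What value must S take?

7

The 8 variables draw from only 8 values {1, 2, 3, 4, 5, 6, 7, 8}, so each is used; only T can be 4, hence T = 4.
The 7 still-open variables together cover exactly {1, 2, 3, 5, 6, 7, 8} — 7 values for 7 variables — and 1 appears only in W's list, so W = 1.
The 6 still-open variables draw from only 6 values {2, 3, 5, 6, 7, 8}, so each is used; only R can be 6, hence R = 6.
The 5 still-open variables together cover exactly {2, 3, 5, 7, 8} — 5 values for 5 variables — and 7 appears only in S's list, so S = 7.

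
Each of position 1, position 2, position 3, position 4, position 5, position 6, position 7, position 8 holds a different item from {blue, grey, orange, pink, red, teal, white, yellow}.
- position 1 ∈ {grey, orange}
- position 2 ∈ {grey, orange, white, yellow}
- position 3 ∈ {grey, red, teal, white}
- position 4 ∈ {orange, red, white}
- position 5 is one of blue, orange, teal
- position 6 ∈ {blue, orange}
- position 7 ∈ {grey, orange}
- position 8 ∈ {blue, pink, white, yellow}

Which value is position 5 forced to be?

teal

The 8 variables together cover exactly {blue, grey, orange, pink, red, teal, white, yellow} — 8 values for 8 variables — and pink appears only in position 8's list, so position 8 = pink.
Among the 7 still-open variables, yellow fits only position 2 (and all 7 values in {blue, grey, orange, red, teal, white, yellow} must be used), so position 2 = yellow.
The 2 variables position 1 and position 7 are confined to {grey, orange}, which locks those values in; drop them from position 3, position 4, position 5, position 6.
That leaves position 6 = blue. Remove blue from position 5.
So position 5 = teal.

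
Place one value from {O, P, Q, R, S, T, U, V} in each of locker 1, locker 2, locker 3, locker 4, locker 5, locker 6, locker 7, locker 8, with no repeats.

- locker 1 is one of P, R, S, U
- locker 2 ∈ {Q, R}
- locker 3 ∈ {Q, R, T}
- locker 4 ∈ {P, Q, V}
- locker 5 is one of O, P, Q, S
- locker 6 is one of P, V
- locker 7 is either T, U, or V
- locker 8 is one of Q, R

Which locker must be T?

locker 3

Among the 8 variables, O fits only locker 5 (and all 8 values in {O, P, Q, R, S, T, U, V} must be used), so locker 5 = O.
The 7 still-open variables draw from only 7 values {P, Q, R, S, T, U, V}, so each is used; only locker 1 can be S, hence locker 1 = S.
The 6 still-open variables together cover exactly {P, Q, R, T, U, V} — 6 values for 6 variables — and U appears only in locker 7's list, so locker 7 = U.
The 5 still-open variables draw from only 5 values {P, Q, R, T, V}, so each is used; only locker 3 can be T, hence locker 3 = T.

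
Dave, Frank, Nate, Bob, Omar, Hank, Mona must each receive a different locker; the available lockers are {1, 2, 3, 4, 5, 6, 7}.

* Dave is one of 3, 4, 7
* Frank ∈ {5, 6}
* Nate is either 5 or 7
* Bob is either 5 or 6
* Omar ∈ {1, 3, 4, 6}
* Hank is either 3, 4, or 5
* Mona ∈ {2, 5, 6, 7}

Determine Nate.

7

The 7 variables draw from only 7 values {1, 2, 3, 4, 5, 6, 7}, so each is used; only Omar can be 1, hence Omar = 1.
Among the 6 still-open variables, 2 fits only Mona (and all 6 values in {2, 3, 4, 5, 6, 7} must be used), so Mona = 2.
The 2 variables Frank and Bob are confined to {5, 6}, which locks those values in; drop them from Nate, Hank.
So Nate = 7.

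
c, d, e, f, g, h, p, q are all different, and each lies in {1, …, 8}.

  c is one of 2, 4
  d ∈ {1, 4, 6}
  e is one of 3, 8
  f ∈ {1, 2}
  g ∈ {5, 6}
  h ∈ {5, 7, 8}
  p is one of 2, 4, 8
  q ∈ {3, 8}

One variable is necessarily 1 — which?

The 8 variables draw from only 8 values {1, 2, 3, 4, 5, 6, 7, 8}, so each is used; only h can be 7, hence h = 7.
Among the 7 still-open variables, 5 fits only g (and all 7 values in {1, 2, 3, 4, 5, 6, 8} must be used), so g = 5.
The 6 still-open variables together cover exactly {1, 2, 3, 4, 6, 8} — 6 values for 6 variables — and 6 appears only in d's list, so d = 6.
The 5 still-open variables draw from only 5 values {1, 2, 3, 4, 8}, so each is used; only f can be 1, hence f = 1.

f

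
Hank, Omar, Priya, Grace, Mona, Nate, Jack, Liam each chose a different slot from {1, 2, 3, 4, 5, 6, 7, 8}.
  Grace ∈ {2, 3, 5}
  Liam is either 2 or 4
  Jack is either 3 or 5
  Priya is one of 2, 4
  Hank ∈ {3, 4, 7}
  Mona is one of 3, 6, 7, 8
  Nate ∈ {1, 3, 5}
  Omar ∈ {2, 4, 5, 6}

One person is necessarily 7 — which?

Among the 8 variables, 1 fits only Nate (and all 8 values in {1, 2, 3, 4, 5, 6, 7, 8} must be used), so Nate = 1.
The 7 still-open variables together cover exactly {2, 3, 4, 5, 6, 7, 8} — 7 values for 7 variables — and 8 appears only in Mona's list, so Mona = 8.
The 6 still-open variables draw from only 6 values {2, 3, 4, 5, 6, 7}, so each is used; only Omar can be 6, hence Omar = 6.
Among the 5 still-open variables, 7 fits only Hank (and all 5 values in {2, 3, 4, 5, 7} must be used), so Hank = 7.

Hank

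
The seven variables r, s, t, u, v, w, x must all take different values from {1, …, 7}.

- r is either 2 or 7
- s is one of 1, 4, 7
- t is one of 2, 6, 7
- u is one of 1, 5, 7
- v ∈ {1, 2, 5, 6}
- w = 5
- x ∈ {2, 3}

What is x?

w must be 5 (only option left). Strike 5 from u, v.
The 6 still-open variables together cover exactly {1, 2, 3, 4, 6, 7} — 6 values for 6 variables — and 3 appears only in x's list, so x = 3.

3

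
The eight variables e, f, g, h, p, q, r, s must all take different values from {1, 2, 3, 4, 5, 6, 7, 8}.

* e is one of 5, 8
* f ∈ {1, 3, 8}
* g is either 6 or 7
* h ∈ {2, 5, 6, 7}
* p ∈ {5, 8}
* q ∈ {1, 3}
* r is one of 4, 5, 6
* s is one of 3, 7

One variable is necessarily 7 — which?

s

The 8 variables together cover exactly {1, 2, 3, 4, 5, 6, 7, 8} — 8 values for 8 variables — and 2 appears only in h's list, so h = 2.
The 7 still-open variables together cover exactly {1, 3, 4, 5, 6, 7, 8} — 7 values for 7 variables — and 4 appears only in r's list, so r = 4.
Among the 6 still-open variables, 6 fits only g (and all 6 values in {1, 3, 5, 6, 7, 8} must be used), so g = 6.
The 5 still-open variables draw from only 5 values {1, 3, 5, 7, 8}, so each is used; only s can be 7, hence s = 7.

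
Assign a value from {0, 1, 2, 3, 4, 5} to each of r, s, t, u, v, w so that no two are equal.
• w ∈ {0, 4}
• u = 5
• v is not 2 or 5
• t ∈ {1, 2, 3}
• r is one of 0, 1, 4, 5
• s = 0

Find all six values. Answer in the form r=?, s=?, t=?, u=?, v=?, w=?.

s must be 0 (only option left). So r, v, w can't be 0.
u has just one choice, so u = 5. Eliminate 5 elsewhere: r.
w's domain is down to {4}, so w = 4. So r, v can't be 4.
r's domain is down to {1}, so r = 1. Eliminate 1 elsewhere: t, v.
v has just one choice, so v = 3. So t can't be 3.
t has just one choice, so t = 2.

r=1, s=0, t=2, u=5, v=3, w=4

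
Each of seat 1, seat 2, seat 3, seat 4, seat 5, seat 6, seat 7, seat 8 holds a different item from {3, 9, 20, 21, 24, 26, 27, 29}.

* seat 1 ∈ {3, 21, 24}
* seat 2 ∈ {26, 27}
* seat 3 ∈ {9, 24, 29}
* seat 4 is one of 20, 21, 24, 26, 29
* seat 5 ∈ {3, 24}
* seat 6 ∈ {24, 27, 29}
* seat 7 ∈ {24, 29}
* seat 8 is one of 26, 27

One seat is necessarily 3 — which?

The 8 variables together cover exactly {3, 9, 20, 21, 24, 26, 27, 29} — 8 values for 8 variables — and 9 appears only in seat 3's list, so seat 3 = 9.
The 7 still-open variables draw from only 7 values {3, 20, 21, 24, 26, 27, 29}, so each is used; only seat 4 can be 20, hence seat 4 = 20.
The 6 still-open variables draw from only 6 values {3, 21, 24, 26, 27, 29}, so each is used; only seat 1 can be 21, hence seat 1 = 21.
The 5 still-open variables together cover exactly {3, 24, 26, 27, 29} — 5 values for 5 variables — and 3 appears only in seat 5's list, so seat 5 = 3.

seat 5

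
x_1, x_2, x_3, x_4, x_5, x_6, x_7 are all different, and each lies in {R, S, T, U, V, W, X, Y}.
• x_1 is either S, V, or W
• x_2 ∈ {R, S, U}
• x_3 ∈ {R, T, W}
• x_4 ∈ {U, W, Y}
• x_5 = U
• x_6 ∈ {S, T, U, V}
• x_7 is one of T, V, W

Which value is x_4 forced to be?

x_5's domain is down to {U}, so x_5 = U. Eliminate U elsewhere: x_2, x_4, x_6.
The 6 still-open variables draw from only 6 values {R, S, T, V, W, Y}, so each is used; only x_4 can be Y, hence x_4 = Y.

Y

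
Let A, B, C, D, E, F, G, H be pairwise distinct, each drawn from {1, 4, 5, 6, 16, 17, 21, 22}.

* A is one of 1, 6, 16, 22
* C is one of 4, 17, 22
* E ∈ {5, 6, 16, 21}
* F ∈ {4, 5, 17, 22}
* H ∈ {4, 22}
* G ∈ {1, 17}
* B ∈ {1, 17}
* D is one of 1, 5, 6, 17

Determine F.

5

The 8 variables draw from only 8 values {1, 4, 5, 6, 16, 17, 21, 22}, so each is used; only E can be 21, hence E = 21.
The 7 still-open variables draw from only 7 values {1, 4, 5, 6, 16, 17, 22}, so each is used; only A can be 16, hence A = 16.
The 6 still-open variables draw from only 6 values {1, 4, 5, 6, 17, 22}, so each is used; only D can be 6, hence D = 6.
The 5 still-open variables together cover exactly {1, 4, 5, 17, 22} — 5 values for 5 variables — and 5 appears only in F's list, so F = 5.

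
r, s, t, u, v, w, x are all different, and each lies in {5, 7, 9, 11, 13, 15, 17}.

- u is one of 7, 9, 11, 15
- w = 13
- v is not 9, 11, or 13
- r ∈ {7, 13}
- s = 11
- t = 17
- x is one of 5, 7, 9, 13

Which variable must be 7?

s has just one choice, so s = 11. Eliminate 11 elsewhere: u.
t's domain is down to {17}, so t = 17. Remove 17 from v.
w has just one choice, so w = 13. Remove 13 from r, x.
So 7 goes to r.

r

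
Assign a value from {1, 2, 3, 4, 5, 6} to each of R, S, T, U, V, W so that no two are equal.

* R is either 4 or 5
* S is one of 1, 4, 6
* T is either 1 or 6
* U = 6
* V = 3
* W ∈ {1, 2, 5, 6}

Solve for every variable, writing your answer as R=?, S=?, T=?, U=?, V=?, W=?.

R=5, S=4, T=1, U=6, V=3, W=2

U has just one choice, so U = 6. So S, T, W can't be 6.
V must be 3 (only option left).
T has just one choice, so T = 1. Strike 1 from S, W.
That leaves S = 4. Remove 4 from R.
R must be 5 (only option left). So W can't be 5.
W's domain is down to {2}, so W = 2.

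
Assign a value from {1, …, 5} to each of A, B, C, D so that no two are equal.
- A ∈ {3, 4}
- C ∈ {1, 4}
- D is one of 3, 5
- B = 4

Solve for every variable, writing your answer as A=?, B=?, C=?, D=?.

A=3, B=4, C=1, D=5

B's domain is down to {4}, so B = 4. Eliminate 4 elsewhere: A, C.
C has just one choice, so C = 1.
A has just one choice, so A = 3. So D can't be 3.
D must be 5 (only option left).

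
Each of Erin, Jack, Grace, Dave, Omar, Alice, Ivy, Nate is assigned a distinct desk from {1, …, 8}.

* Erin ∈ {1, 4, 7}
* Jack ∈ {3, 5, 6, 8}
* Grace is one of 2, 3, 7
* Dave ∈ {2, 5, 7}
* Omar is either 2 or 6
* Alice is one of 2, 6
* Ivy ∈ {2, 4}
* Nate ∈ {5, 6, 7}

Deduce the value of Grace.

Among the 8 variables, 1 fits only Erin (and all 8 values in {1, 2, 3, 4, 5, 6, 7, 8} must be used), so Erin = 1.
The 7 still-open variables together cover exactly {2, 3, 4, 5, 6, 7, 8} — 7 values for 7 variables — and 4 appears only in Ivy's list, so Ivy = 4.
The 6 still-open variables draw from only 6 values {2, 3, 5, 6, 7, 8}, so each is used; only Jack can be 8, hence Jack = 8.
Among the 5 still-open variables, 3 fits only Grace (and all 5 values in {2, 3, 5, 6, 7} must be used), so Grace = 3.

3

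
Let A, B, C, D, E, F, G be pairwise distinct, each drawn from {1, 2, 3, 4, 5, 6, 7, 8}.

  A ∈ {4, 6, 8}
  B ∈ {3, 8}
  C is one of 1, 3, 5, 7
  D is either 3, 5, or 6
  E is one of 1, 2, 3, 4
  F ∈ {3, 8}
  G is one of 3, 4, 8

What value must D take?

The 2 variables B and F are confined to {3, 8}, which locks those values in; drop them from A, C, D, E, G.
G has just one choice, so G = 4. Eliminate 4 elsewhere: A, E.
That leaves A = 6. Strike 6 from D.
So D = 5.

5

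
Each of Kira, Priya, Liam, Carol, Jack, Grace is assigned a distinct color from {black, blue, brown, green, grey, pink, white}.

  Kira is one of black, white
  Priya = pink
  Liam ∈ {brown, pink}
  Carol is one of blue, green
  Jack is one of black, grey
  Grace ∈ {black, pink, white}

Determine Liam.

brown

Priya's domain is down to {pink}, so Priya = pink. Strike pink from Liam, Grace.
So Liam = brown.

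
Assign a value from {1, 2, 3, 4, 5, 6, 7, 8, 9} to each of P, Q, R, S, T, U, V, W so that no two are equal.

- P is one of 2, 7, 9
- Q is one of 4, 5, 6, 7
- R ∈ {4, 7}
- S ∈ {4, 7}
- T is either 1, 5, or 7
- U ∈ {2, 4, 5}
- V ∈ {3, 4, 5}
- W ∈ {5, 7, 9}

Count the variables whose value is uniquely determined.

3

Among the 8 variables, 1 fits only T (and all 8 values in {1, 2, 3, 4, 5, 6, 7, 9} must be used), so T = 1.
Among the 7 still-open variables, 3 fits only V (and all 7 values in {2, 3, 4, 5, 6, 7, 9} must be used), so V = 3.
Among the 6 still-open variables, 6 fits only Q (and all 6 values in {2, 4, 5, 6, 7, 9} must be used), so Q = 6.
The 2 variables R and S are confined to {4, 7}, which locks those values in; drop them from P, U, W.
Determined: Q=6, T=1, V=3. The other variables each still have more than one consistent value. That makes 3.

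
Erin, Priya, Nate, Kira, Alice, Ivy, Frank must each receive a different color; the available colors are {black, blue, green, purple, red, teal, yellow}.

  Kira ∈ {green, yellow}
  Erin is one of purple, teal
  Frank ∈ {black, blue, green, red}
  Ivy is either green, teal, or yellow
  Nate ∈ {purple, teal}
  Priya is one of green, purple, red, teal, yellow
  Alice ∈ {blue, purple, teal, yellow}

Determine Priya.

The 7 variables draw from only 7 values {black, blue, green, purple, red, teal, yellow}, so each is used; only Frank can be black, hence Frank = black.
The 6 still-open variables together cover exactly {blue, green, purple, red, teal, yellow} — 6 values for 6 variables — and blue appears only in Alice's list, so Alice = blue.
Among the 5 still-open variables, red fits only Priya (and all 5 values in {green, purple, red, teal, yellow} must be used), so Priya = red.

red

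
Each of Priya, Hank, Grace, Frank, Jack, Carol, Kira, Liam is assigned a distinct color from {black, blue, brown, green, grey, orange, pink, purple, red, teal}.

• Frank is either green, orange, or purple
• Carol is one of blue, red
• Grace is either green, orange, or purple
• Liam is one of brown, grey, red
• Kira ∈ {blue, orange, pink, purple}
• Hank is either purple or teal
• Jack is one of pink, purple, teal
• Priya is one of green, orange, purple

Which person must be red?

Carol

Priya, Grace, Frank share exactly the 3 values {green, orange, purple}; by pigeonhole those values go to them, so strike green, orange, purple from Hank, Jack, Kira.
Hank must be teal (only option left). Strike teal from Jack.
Jack has just one choice, so Jack = pink. So Kira can't be pink.
That leaves Kira = blue. So Carol can't be blue.
So red goes to Carol.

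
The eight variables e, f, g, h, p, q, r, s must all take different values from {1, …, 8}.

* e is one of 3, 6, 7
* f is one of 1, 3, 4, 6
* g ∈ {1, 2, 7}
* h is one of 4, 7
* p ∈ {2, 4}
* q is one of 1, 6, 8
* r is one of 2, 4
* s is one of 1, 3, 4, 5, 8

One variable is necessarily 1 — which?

The 8 variables together cover exactly {1, 2, 3, 4, 5, 6, 7, 8} — 8 values for 8 variables — and 5 appears only in s's list, so s = 5.
The 7 still-open variables together cover exactly {1, 2, 3, 4, 6, 7, 8} — 7 values for 7 variables — and 8 appears only in q's list, so q = 8.
The 2 variables p and r are confined to {2, 4}, which locks those values in; drop them from f, g, h.
h's domain is down to {7}, so h = 7. Strike 7 from e, g.
So 1 goes to g.

g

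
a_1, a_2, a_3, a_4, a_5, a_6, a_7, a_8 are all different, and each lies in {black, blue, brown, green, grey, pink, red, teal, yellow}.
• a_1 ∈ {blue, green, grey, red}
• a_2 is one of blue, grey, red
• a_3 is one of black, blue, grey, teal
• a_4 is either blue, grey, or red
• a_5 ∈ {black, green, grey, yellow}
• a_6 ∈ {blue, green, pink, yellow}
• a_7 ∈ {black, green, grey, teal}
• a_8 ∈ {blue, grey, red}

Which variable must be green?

a_1

Among the 8 variables, pink fits only a_6 (and all 8 values in {black, blue, green, grey, pink, red, teal, yellow} must be used), so a_6 = pink.
The 7 still-open variables together cover exactly {black, blue, green, grey, red, teal, yellow} — 7 values for 7 variables — and yellow appears only in a_5's list, so a_5 = yellow.
a_2, a_4, a_8 share exactly the 3 values {blue, grey, red}; by pigeonhole those values go to them, so strike blue, grey, red from a_1, a_3, a_7.
So green goes to a_1.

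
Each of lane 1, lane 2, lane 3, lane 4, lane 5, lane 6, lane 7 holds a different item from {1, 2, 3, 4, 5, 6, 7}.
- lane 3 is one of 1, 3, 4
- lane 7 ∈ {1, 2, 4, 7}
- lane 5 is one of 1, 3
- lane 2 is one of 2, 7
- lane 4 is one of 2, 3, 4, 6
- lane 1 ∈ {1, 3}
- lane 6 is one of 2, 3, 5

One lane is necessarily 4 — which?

The 7 variables draw from only 7 values {1, 2, 3, 4, 5, 6, 7}, so each is used; only lane 6 can be 5, hence lane 6 = 5.
The 6 still-open variables together cover exactly {1, 2, 3, 4, 6, 7} — 6 values for 6 variables — and 6 appears only in lane 4's list, so lane 4 = 6.
The 2 variables lane 1 and lane 5 are confined to {1, 3}, which locks those values in; drop them from lane 3, lane 7.
So 4 goes to lane 3.

lane 3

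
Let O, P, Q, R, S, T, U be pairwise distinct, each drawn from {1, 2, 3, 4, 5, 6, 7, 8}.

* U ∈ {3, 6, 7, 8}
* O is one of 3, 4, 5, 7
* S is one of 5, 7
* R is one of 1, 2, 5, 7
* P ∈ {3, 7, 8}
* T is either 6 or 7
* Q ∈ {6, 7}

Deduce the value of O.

The 2 variables Q and T are confined to {6, 7}, which locks those values in; drop them from O, P, R, S, U.
S has just one choice, so S = 5. Strike 5 from O, R.
The 2 variables P and U are confined to {3, 8}, which locks those values in; drop them from O.
So O = 4.

4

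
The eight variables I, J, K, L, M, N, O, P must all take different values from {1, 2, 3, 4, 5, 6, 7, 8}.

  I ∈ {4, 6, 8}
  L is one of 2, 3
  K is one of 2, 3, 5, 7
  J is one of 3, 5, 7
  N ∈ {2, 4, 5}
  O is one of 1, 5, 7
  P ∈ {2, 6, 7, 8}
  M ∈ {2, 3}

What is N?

The 8 variables draw from only 8 values {1, 2, 3, 4, 5, 6, 7, 8}, so each is used; only O can be 1, hence O = 1.
The 2 variables L and M are confined to {2, 3}, which locks those values in; drop them from J, K, N, P.
The 2 variables J and K are confined to {5, 7}, which locks those values in; drop them from N, P.
So N = 4.

4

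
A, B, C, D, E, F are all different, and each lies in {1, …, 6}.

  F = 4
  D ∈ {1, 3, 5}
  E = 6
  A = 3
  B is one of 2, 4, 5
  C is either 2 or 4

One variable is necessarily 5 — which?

A has just one choice, so A = 3. So D can't be 3.
That leaves E = 6.
F must be 4 (only option left). So B, C can't be 4.
That leaves C = 2. So B can't be 2.
So 5 goes to B.

B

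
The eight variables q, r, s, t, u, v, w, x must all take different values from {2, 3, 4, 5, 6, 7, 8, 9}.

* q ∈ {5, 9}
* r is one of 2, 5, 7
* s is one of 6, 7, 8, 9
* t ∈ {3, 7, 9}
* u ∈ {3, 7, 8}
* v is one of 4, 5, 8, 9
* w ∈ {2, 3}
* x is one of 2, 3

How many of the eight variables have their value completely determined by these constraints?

The 8 variables together cover exactly {2, 3, 4, 5, 6, 7, 8, 9} — 8 values for 8 variables — and 4 appears only in v's list, so v = 4.
The 7 still-open variables draw from only 7 values {2, 3, 5, 6, 7, 8, 9}, so each is used; only s can be 6, hence s = 6.
Among the 6 still-open variables, 8 fits only u (and all 6 values in {2, 3, 5, 7, 8, 9} must be used), so u = 8.
w and x share exactly the 2 values {2, 3}; by pigeonhole those values go to them, so strike 2, 3 from r, t.
Determined: s=6, u=8, v=4. The other variables each still have more than one consistent value. That makes 3.

3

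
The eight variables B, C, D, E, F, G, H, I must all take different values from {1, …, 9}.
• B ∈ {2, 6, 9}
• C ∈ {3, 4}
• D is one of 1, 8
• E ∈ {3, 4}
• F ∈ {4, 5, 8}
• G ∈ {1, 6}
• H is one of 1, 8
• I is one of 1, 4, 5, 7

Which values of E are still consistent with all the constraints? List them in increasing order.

3, 4

The 2 variables C and E are confined to {3, 4}, which locks those values in; drop them from F, I.
D and H share exactly the 2 values {1, 8}; by pigeonhole those values go to them, so strike 1, 8 from F, G, I.
F has just one choice, so F = 5. Remove 5 from I.
G's domain is down to {6}, so G = 6. Remove 6 from B.
I has just one choice, so I = 7.
No further eliminations apply; E can still be any of 3, 4.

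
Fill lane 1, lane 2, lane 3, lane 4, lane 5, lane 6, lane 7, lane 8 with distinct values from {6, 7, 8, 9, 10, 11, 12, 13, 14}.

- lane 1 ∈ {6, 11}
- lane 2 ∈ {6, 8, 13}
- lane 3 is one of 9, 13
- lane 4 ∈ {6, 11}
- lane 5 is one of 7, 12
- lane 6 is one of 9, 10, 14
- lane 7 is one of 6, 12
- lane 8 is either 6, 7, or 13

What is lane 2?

8

lane 1 and lane 4 between them cover only {6, 11} — a naked pair. Remove those values from lane 2, lane 7, lane 8.
lane 7's domain is down to {12}, so lane 7 = 12. Remove 12 from lane 5.
That leaves lane 5 = 7. Strike 7 from lane 8.
That leaves lane 8 = 13. So lane 2, lane 3 can't be 13.
So lane 2 = 8.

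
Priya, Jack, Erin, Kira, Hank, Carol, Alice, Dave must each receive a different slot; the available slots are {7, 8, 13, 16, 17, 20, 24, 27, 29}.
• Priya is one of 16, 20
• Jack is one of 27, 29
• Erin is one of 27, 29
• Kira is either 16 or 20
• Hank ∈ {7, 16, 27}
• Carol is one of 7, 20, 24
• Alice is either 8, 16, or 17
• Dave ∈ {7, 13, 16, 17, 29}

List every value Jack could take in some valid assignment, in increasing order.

The 2 variables Priya and Kira are confined to {16, 20}, which locks those values in; drop them from Hank, Carol, Alice, Dave.
Jack and Erin share exactly the 2 values {27, 29}; by pigeonhole those values go to them, so strike 27, 29 from Hank, Dave.
That leaves Hank = 7. Eliminate 7 elsewhere: Carol, Dave.
Carol has just one choice, so Carol = 24.
No further eliminations apply; Jack can still be any of 27, 29.

27, 29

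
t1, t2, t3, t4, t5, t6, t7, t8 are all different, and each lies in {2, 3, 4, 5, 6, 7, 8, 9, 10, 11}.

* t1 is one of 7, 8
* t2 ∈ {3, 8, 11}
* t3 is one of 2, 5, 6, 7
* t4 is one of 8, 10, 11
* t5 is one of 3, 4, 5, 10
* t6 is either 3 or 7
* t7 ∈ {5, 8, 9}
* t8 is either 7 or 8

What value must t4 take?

10

t1 and t8 between them cover only {7, 8} — a naked pair. Remove those values from t2, t3, t4, t6, t7.
That leaves t6 = 3. Eliminate 3 elsewhere: t2, t5.
t2 has just one choice, so t2 = 11. Remove 11 from t4.
So t4 = 10.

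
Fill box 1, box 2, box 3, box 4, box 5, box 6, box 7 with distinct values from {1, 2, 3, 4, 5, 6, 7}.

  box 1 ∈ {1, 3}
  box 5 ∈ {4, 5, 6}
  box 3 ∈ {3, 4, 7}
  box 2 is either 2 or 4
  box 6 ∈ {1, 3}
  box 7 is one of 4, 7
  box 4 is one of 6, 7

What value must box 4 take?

Among the 7 variables, 2 fits only box 2 (and all 7 values in {1, 2, 3, 4, 5, 6, 7} must be used), so box 2 = 2.
The 6 still-open variables draw from only 6 values {1, 3, 4, 5, 6, 7}, so each is used; only box 5 can be 5, hence box 5 = 5.
The 5 still-open variables draw from only 5 values {1, 3, 4, 6, 7}, so each is used; only box 4 can be 6, hence box 4 = 6.

6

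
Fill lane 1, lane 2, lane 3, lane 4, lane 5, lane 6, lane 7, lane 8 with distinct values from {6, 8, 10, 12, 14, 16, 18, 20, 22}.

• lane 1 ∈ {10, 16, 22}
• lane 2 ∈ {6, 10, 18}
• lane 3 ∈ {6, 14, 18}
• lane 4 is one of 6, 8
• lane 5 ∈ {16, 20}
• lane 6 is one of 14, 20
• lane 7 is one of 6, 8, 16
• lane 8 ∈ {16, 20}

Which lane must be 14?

lane 6

Among the 8 variables, 22 fits only lane 1 (and all 8 values in {6, 8, 10, 14, 16, 18, 20, 22} must be used), so lane 1 = 22.
The 7 still-open variables draw from only 7 values {6, 8, 10, 14, 16, 18, 20}, so each is used; only lane 2 can be 10, hence lane 2 = 10.
The 6 still-open variables draw from only 6 values {6, 8, 14, 16, 18, 20}, so each is used; only lane 3 can be 18, hence lane 3 = 18.
The 5 still-open variables draw from only 5 values {6, 8, 14, 16, 20}, so each is used; only lane 6 can be 14, hence lane 6 = 14.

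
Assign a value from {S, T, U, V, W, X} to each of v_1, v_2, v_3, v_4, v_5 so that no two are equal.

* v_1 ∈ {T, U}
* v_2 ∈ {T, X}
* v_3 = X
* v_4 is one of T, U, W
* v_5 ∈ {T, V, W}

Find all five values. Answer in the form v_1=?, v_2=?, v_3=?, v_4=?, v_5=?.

v_1=U, v_2=T, v_3=X, v_4=W, v_5=V

v_3's domain is down to {X}, so v_3 = X. Strike X from v_2.
v_2 has just one choice, so v_2 = T. Remove T from v_1, v_4, v_5.
v_1's domain is down to {U}, so v_1 = U. Eliminate U elsewhere: v_4.
v_4's domain is down to {W}, so v_4 = W. So v_5 can't be W.
v_5 has just one choice, so v_5 = V.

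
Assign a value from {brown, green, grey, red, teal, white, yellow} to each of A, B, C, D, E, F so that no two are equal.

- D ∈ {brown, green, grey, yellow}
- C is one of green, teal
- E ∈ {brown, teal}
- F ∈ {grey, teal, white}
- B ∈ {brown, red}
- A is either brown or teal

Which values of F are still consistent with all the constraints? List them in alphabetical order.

grey, white

A and E share exactly the 2 values {brown, teal}; by pigeonhole those values go to them, so strike brown, teal from B, C, D, F.
B has just one choice, so B = red.
C's domain is down to {green}, so C = green. Strike green from D.
No further eliminations apply; F can still be any of grey, white.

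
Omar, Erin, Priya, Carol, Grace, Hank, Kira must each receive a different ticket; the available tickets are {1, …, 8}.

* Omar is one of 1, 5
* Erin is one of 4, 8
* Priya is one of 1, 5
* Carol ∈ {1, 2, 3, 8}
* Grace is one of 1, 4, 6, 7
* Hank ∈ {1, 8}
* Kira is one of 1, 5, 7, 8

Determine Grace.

6

Omar and Priya between them cover only {1, 5} — a naked pair. Remove those values from Carol, Grace, Hank, Kira.
Hank's domain is down to {8}, so Hank = 8. Remove 8 from Erin, Carol, Kira.
Kira has just one choice, so Kira = 7. Strike 7 from Grace.
Erin must be 4 (only option left). Strike 4 from Grace.
So Grace = 6.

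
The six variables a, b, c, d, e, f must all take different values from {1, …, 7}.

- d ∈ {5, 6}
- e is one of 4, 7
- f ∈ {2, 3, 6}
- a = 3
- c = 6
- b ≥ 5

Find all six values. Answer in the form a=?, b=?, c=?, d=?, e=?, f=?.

a must be 3 (only option left). Strike 3 from f.
c must be 6 (only option left). Remove 6 from b, d, f.
That leaves d = 5. Eliminate 5 elsewhere: b.
That leaves f = 2.
b's domain is down to {7}, so b = 7. Remove 7 from e.
e's domain is down to {4}, so e = 4.

a=3, b=7, c=6, d=5, e=4, f=2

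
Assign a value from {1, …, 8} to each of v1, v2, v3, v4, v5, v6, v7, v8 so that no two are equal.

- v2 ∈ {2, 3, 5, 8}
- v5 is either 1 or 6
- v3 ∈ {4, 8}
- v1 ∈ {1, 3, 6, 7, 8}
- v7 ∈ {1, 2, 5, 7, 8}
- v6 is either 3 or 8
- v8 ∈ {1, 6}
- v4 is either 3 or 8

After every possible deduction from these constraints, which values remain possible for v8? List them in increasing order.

The 8 variables draw from only 8 values {1, 2, 3, 4, 5, 6, 7, 8}, so each is used; only v3 can be 4, hence v3 = 4.
v4 and v6 share exactly the 2 values {3, 8}; by pigeonhole those values go to them, so strike 3, 8 from v1, v2, v7.
The 2 variables v5 and v8 are confined to {1, 6}, which locks those values in; drop them from v1, v7.
v1 has just one choice, so v1 = 7. Eliminate 7 elsewhere: v7.
No further eliminations apply; v8 can still be any of 1, 6.

1, 6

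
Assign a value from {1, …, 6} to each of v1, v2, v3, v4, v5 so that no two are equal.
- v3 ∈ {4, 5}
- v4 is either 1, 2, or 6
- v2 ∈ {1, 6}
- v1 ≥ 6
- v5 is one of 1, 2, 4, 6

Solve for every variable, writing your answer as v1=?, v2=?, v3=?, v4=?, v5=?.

v1 must be 6 (only option left). Strike 6 from v2, v4, v5.
That leaves v2 = 1. Eliminate 1 elsewhere: v4, v5.
v4's domain is down to {2}, so v4 = 2. Eliminate 2 elsewhere: v5.
v5 must be 4 (only option left). Strike 4 from v3.
v3 must be 5 (only option left).

v1=6, v2=1, v3=5, v4=2, v5=4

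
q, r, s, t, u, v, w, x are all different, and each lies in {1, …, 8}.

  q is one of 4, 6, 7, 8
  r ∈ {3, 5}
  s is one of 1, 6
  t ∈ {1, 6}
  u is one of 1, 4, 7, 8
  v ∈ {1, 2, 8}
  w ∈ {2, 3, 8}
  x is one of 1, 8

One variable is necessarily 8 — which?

The 8 variables draw from only 8 values {1, 2, 3, 4, 5, 6, 7, 8}, so each is used; only r can be 5, hence r = 5.
The 7 still-open variables together cover exactly {1, 2, 3, 4, 6, 7, 8} — 7 values for 7 variables — and 3 appears only in w's list, so w = 3.
The 6 still-open variables draw from only 6 values {1, 2, 4, 6, 7, 8}, so each is used; only v can be 2, hence v = 2.
The 2 variables s and t are confined to {1, 6}, which locks those values in; drop them from q, u, x.
So 8 goes to x.

x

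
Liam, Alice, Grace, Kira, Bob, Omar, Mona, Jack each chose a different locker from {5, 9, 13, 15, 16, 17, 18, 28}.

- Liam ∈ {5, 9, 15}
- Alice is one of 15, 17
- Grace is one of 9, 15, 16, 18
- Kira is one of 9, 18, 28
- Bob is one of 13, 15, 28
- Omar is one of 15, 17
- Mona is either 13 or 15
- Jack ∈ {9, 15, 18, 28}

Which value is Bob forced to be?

Among the 8 variables, 5 fits only Liam (and all 8 values in {5, 9, 13, 15, 16, 17, 18, 28} must be used), so Liam = 5.
The 7 still-open variables draw from only 7 values {9, 13, 15, 16, 17, 18, 28}, so each is used; only Grace can be 16, hence Grace = 16.
The 2 variables Alice and Omar are confined to {15, 17}, which locks those values in; drop them from Bob, Mona, Jack.
Mona's domain is down to {13}, so Mona = 13. Eliminate 13 elsewhere: Bob.
So Bob = 28.

28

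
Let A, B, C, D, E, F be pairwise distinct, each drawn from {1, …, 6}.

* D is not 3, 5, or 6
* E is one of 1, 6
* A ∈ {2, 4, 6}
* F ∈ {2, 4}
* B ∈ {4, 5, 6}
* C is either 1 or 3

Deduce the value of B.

The 6 variables together cover exactly {1, 2, 3, 4, 5, 6} — 6 values for 6 variables — and 3 appears only in C's list, so C = 3.
The 5 still-open variables together cover exactly {1, 2, 4, 5, 6} — 5 values for 5 variables — and 5 appears only in B's list, so B = 5.

5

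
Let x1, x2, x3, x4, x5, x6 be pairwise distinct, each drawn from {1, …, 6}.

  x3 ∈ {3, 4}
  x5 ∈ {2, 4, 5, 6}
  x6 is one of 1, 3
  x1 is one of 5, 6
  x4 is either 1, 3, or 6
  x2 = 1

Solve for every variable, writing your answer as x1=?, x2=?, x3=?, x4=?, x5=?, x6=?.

x1=5, x2=1, x3=4, x4=6, x5=2, x6=3

x2 must be 1 (only option left). Eliminate 1 elsewhere: x4, x6.
x6's domain is down to {3}, so x6 = 3. So x3, x4 can't be 3.
x3's domain is down to {4}, so x3 = 4. So x5 can't be 4.
x4 must be 6 (only option left). Strike 6 from x1, x5.
x1's domain is down to {5}, so x1 = 5. So x5 can't be 5.
x5 has just one choice, so x5 = 2.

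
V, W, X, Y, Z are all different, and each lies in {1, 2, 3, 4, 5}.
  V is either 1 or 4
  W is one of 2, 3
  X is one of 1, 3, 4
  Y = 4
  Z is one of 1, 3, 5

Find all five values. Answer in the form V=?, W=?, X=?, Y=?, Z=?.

V=1, W=2, X=3, Y=4, Z=5

Y's domain is down to {4}, so Y = 4. Strike 4 from V, X.
V has just one choice, so V = 1. Strike 1 from X, Z.
X must be 3 (only option left). So W, Z can't be 3.
Z's domain is down to {5}, so Z = 5.
W has just one choice, so W = 2.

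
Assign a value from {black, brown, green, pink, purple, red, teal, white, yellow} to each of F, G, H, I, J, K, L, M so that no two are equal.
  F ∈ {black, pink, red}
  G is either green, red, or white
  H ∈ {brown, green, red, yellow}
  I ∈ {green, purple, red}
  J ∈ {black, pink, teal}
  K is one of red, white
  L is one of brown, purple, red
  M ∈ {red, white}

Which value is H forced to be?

The 2 variables K and M are confined to {red, white}, which locks those values in; drop them from F, G, H, I, L.
G's domain is down to {green}, so G = green. So H, I can't be green.
I has just one choice, so I = purple. So L can't be purple.
That leaves L = brown. So H can't be brown.
So H = yellow.

yellow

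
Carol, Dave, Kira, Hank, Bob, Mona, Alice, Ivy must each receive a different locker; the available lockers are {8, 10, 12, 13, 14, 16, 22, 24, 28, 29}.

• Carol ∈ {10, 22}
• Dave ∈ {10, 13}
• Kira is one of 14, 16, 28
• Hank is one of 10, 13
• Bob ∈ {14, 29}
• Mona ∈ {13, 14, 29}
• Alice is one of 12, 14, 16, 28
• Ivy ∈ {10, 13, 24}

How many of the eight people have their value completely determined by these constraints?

The 2 variables Dave and Hank are confined to {10, 13}, which locks those values in; drop them from Carol, Mona, Ivy.
Carol has just one choice, so Carol = 22.
Ivy's domain is down to {24}, so Ivy = 24.
Bob and Mona between them cover only {14, 29} — a naked pair. Remove those values from Kira, Alice.
Determined: Carol=22, Ivy=24. The other people each still have more than one consistent value. That makes 2.

2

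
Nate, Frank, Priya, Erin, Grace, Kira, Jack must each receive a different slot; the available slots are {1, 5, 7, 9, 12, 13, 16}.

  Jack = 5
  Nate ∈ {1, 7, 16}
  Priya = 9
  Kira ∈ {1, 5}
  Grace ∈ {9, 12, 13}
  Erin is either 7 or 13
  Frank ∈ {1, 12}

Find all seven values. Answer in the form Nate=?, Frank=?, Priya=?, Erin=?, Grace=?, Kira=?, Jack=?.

Nate=16, Frank=12, Priya=9, Erin=7, Grace=13, Kira=1, Jack=5

Priya must be 9 (only option left). So Grace can't be 9.
Jack's domain is down to {5}, so Jack = 5. So Kira can't be 5.
Kira has just one choice, so Kira = 1. So Nate, Frank can't be 1.
Frank's domain is down to {12}, so Frank = 12. Eliminate 12 elsewhere: Grace.
That leaves Grace = 13. Strike 13 from Erin.
That leaves Erin = 7. Strike 7 from Nate.
Nate must be 16 (only option left).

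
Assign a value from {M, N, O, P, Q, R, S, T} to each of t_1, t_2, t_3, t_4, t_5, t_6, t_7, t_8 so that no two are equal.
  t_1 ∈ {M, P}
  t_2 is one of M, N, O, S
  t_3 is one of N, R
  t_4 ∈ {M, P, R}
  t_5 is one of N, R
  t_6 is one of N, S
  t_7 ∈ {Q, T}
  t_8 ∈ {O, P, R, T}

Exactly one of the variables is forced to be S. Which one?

t_6

Among the 8 variables, Q fits only t_7 (and all 8 values in {M, N, O, P, Q, R, S, T} must be used), so t_7 = Q.
The 7 still-open variables draw from only 7 values {M, N, O, P, R, S, T}, so each is used; only t_8 can be T, hence t_8 = T.
Among the 6 still-open variables, O fits only t_2 (and all 6 values in {M, N, O, P, R, S} must be used), so t_2 = O.
The 5 still-open variables draw from only 5 values {M, N, P, R, S}, so each is used; only t_6 can be S, hence t_6 = S.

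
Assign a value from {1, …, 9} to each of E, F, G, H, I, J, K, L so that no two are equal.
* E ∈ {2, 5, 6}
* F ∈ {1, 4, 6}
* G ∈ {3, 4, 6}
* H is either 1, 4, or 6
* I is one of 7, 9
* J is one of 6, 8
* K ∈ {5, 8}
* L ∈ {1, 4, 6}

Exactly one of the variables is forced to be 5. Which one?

K

F, H, L share exactly the 3 values {1, 4, 6}; by pigeonhole those values go to them, so strike 1, 4, 6 from E, G, J.
That leaves G = 3.
J's domain is down to {8}, so J = 8. Strike 8 from K.
So 5 goes to K.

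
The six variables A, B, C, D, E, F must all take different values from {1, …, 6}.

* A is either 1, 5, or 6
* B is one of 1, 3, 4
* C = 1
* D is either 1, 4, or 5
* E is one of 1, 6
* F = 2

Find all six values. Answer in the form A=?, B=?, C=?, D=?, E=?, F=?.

C's domain is down to {1}, so C = 1. Eliminate 1 elsewhere: A, B, D, E.
That leaves E = 6. So A can't be 6.
F must be 2 (only option left).
A must be 5 (only option left). Eliminate 5 elsewhere: D.
D has just one choice, so D = 4. Strike 4 from B.
B must be 3 (only option left).

A=5, B=3, C=1, D=4, E=6, F=2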